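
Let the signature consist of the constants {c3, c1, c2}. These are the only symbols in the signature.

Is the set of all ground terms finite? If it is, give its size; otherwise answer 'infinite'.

3

There are no function symbols, so every ground term is one of the 3 constants.
The Herbrand universe is {c3, c1, c2}, which is finite with 3 elements.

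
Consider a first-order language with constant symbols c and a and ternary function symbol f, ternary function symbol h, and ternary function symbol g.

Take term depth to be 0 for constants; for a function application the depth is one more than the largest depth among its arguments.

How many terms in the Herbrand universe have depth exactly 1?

If N_k denotes the number of depth-≤k ground terms, the 2 constants give N_0 = 2, and each function symbol of arity r contributes N_{k-1}^r new terms at level k: N_k = 2 + N_{k-1}^3 + N_{k-1}^3 + N_{k-1}^3.
N_0 = 2
N_1 = 2 + 2^3 + 2^3 + 2^3 = 26
Terms of depth exactly 1: N_1 − N_0 = 26 − 2 = 24.

24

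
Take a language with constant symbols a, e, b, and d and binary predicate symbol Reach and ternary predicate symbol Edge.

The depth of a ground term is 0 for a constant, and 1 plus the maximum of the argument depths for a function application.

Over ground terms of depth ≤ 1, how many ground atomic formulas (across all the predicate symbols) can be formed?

First count ground terms of depth ≤ 1.
With no function symbols every ground term is a constant, so there are exactly 4 ground terms at every depth bound.
N_0 = 4
N_1 = 4
So |H| = 4.
A ground atom is a predicate applied to a tuple of terms from H, so the count is the sum over predicates of |H|^arity:
  Reach: 4^2 = 16;  Edge: 4^3 = 64
Total ground atoms: 16 + 64 = 80.

80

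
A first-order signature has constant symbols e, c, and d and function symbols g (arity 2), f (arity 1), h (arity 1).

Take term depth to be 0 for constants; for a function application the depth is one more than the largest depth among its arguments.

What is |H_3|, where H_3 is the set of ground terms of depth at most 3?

132498

Count level by level. With function symbols g/2, f/1, h/1, the terms of depth ≤ k are the 3 constants together with each function applied to depth-≤(k−1) tuples, so N_k = 3 + N_{k-1}^2 + N_{k-1} + N_{k-1}.
N_0 = 3
N_1 = 3 + 3^2 + 3 + 3 = 18
N_2 = 3 + 18^2 + 18 + 18 = 363
N_3 = 3 + 363^2 + 363 + 363 = 132498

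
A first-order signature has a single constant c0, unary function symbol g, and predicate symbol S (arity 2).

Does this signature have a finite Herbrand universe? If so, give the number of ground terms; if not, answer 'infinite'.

The signature has at least one function symbol (g, arity 1) and at least one constant (c0).
Iterating g gives infinitely many distinct ground terms: c0, g(c0), g(g(c0)), ...
So the Herbrand universe is infinite.

infinite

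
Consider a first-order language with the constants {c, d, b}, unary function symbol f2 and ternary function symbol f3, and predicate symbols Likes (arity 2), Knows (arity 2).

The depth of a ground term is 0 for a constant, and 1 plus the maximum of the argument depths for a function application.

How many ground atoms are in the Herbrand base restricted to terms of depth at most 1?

First count ground terms of depth ≤ 1.
Count level by level. With function symbols f2/1, f3/3, the terms of depth ≤ k are the 3 constants together with each function applied to depth-≤(k−1) tuples, so N_k = 3 + N_{k-1} + N_{k-1}^3.
N_0 = 3
N_1 = 3 + 3 + 3^3 = 33
So |H| = 33.
Each predicate of arity r yields |H|^r ground atoms (one per choice of an r-tuple from H):
  Likes: 33^2 = 1089;  Knows: 33^2 = 1089
Total ground atoms: 1089 + 1089 = 2178.

2178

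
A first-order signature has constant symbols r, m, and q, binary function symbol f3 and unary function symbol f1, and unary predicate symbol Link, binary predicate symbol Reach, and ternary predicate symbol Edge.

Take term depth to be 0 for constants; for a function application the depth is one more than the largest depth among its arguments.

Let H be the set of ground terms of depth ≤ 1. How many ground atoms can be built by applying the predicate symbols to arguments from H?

3615

First count ground terms of depth ≤ 1.
Let N_k = |{terms of depth ≤ k}|. Then N_0 = 3 and N_k = 3 + N_{k-1}^2 + N_{k-1} for k ≥ 1 (one summand per function symbol, arity giving the exponent).
N_0 = 3
N_1 = 3 + 3^2 + 3 = 15
So |H| = 15.
Each predicate of arity r yields |H|^r ground atoms (one per choice of an r-tuple from H):
  Link: 15;  Reach: 15^2 = 225;  Edge: 15^3 = 3375
Total ground atoms: 15 + 225 + 3375 = 3615.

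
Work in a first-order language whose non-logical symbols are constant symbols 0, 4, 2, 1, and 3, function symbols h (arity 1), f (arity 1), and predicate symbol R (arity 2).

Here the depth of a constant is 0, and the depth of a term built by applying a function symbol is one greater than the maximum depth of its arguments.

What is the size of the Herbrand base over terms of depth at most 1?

First count ground terms of depth ≤ 1.
Let N_k = |{terms of depth ≤ k}|. Then N_0 = 5 and N_k = 5 + N_{k-1} + N_{k-1} for k ≥ 1 (one summand per function symbol, arity giving the exponent).
N_0 = 5
N_1 = 5 + 5 + 5 = 15
So |H| = 15.
For each predicate symbol, the number of ground atoms is |H| raised to its arity; summing:
  R: 15^2 = 225
Total ground atoms: 225.

225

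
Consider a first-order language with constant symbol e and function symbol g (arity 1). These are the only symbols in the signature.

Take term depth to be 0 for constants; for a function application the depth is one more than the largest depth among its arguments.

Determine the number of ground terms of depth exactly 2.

1

Count level by level. With function symbols g/1, the terms of depth ≤ k are the 1 constant together with each function applied to depth-≤(k−1) tuples, so N_k = 1 + N_{k-1}.
N_0 = 1
N_1 = 1 + 1 = 2
N_2 = 1 + 2 = 3
Terms of depth exactly 2: N_2 − N_1 = 3 − 2 = 1.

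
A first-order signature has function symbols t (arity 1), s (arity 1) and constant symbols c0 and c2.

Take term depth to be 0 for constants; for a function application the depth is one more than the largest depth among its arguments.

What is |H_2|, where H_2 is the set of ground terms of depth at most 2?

14

Write N_k for the number of ground terms of depth ≤ k. A term of depth ≤ k is either a constant or a function symbol applied to arguments of depth ≤ k−1, so N_k = 2 + N_{k-1} + N_{k-1}.
N_0 = 2
N_1 = 2 + 2 + 2 = 6
N_2 = 2 + 6 + 6 = 14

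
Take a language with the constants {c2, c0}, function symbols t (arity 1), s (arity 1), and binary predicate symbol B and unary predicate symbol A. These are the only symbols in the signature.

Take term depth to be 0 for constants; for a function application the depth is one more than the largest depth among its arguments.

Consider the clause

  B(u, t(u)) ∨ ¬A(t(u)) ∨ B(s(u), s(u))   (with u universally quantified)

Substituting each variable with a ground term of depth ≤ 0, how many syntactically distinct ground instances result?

Ground terms of depth ≤ 0:
  Count level by level. With function symbols t/1, s/1, the terms of depth ≤ k are the 2 constants together with each function applied to depth-≤(k−1) tuples, so N_k = 2 + N_{k-1} + N_{k-1}.
  N_0 = 2
So there are 2 ground terms available for substitution.
There is 1 variable to instantiate (u),  occurring in at least one literal, so different choices give different ground instances.
Number of ground instances = 2.

2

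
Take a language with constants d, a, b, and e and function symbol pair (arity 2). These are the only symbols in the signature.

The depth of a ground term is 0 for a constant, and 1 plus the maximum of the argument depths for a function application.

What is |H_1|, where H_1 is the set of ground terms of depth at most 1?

20

Let N_k count ground terms of depth at most k. Each non-constant term of depth ≤ k is some function symbol applied to depth-≤(k−1) arguments, giving N_k = 4 + N_{k-1}^2.
N_0 = 4
N_1 = 4 + 4^2 = 20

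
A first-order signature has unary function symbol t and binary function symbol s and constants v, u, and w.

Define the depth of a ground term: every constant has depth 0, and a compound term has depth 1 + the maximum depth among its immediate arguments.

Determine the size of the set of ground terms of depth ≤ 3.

Let N_k count ground terms of depth at most k. Each non-constant term of depth ≤ k is some function symbol applied to depth-≤(k−1) arguments, giving N_k = 3 + N_{k-1} + N_{k-1}^2.
N_0 = 3
N_1 = 3 + 3 + 3^2 = 15
N_2 = 3 + 15 + 15^2 = 243
N_3 = 3 + 243 + 243^2 = 59295

59295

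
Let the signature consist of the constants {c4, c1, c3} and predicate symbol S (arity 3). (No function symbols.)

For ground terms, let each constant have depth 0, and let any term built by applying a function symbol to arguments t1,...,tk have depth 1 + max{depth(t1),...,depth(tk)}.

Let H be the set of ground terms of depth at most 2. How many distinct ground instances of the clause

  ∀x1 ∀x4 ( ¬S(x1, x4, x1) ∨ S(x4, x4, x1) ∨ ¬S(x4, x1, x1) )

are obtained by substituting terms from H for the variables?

9

Ground terms of depth ≤ 2:
  With no function symbols every ground term is a constant, so there are exactly 3 ground terms at every depth bound.
  N_0 = 3
  N_1 = 3
  N_2 = 3
So there are 3 ground terms available for substitution.
Each of x1, x4 ranges independently over the available ground terms, and distinct assignments produce distinct instances.
Number of ground instances = 3^2 = 9.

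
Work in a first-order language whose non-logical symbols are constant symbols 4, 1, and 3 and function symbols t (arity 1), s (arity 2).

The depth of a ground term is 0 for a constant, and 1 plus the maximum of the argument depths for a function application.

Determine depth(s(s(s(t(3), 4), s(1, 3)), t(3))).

depth(t(3)) = 1 + depth(3) = 1 + 0 = 1
depth(s(t(3), 4)) = 1 + max(1, 0) = 2
depth(s(1, 3)) = 1 + max(0, 0) = 1
depth(s(s(t(3), 4), s(1, 3))) = 1 + max(2, 1) = 3
depth(s(s(s(t(3), 4), s(1, 3)), t(3))) = 1 + max(3, 1) = 4

4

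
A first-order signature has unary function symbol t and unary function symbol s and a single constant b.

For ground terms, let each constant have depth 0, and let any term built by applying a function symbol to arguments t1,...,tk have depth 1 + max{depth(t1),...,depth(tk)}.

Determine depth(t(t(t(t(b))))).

depth(t(b)) = 1 + depth(b) = 1 + 0 = 1
depth(t(t(b))) = 1 + depth(t(b)) = 1 + 1 = 2
depth(t(t(t(b)))) = 1 + depth(t(t(b))) = 1 + 2 = 3
depth(t(t(t(t(b))))) = 1 + depth(t(t(t(b)))) = 1 + 3 = 4

4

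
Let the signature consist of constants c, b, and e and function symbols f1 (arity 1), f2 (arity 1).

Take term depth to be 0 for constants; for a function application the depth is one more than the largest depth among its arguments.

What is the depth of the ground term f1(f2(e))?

2

depth(f2(e)) = 1 + depth(e) = 1 + 0 = 1
depth(f1(f2(e))) = 1 + depth(f2(e)) = 1 + 1 = 2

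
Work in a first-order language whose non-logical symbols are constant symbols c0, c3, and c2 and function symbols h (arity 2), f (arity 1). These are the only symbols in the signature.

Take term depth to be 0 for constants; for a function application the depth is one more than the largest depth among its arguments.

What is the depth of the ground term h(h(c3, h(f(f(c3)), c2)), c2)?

5

depth(f(c3)) = 1 + depth(c3) = 1 + 0 = 1
depth(f(f(c3))) = 1 + depth(f(c3)) = 1 + 1 = 2
depth(h(f(f(c3)), c2)) = 1 + max(2, 0) = 3
depth(h(c3, h(f(f(c3)), c2))) = 1 + max(0, 3) = 4
depth(h(h(c3, h(f(f(c3)), c2)), c2)) = 1 + max(4, 0) = 5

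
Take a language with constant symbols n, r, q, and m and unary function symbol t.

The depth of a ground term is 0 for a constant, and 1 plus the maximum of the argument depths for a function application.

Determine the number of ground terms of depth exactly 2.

4

Let N_k = |{terms of depth ≤ k}|. Then N_0 = 4 and N_k = 4 + N_{k-1} for k ≥ 1 (one summand per function symbol, arity giving the exponent).
N_0 = 4
N_1 = 4 + 4 = 8
N_2 = 4 + 8 = 12
Terms of depth exactly 2: N_2 − N_1 = 12 − 8 = 4.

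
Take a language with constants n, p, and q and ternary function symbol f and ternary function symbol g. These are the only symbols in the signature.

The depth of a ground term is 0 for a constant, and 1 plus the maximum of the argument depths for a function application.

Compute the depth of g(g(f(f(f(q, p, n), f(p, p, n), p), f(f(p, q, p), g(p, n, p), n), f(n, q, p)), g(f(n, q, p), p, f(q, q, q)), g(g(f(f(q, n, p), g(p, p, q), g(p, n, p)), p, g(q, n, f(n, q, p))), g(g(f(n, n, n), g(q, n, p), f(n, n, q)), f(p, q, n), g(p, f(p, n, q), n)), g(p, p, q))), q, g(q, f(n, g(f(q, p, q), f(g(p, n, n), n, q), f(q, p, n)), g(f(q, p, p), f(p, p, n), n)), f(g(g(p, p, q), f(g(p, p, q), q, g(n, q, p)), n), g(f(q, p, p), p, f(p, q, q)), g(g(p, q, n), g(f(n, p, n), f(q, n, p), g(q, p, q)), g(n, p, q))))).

6

depth(f(q, p, n)) = 1 + max(0, 0, 0) = 1
depth(f(p, p, n)) = 1 + max(0, 0, 0) = 1
depth(f(f(q, p, n), f(p, p, n), p)) = 1 + max(1, 1, 0) = 2
depth(f(p, q, p)) = 1 + max(0, 0, 0) = 1
depth(g(p, n, p)) = 1 + max(0, 0, 0) = 1
depth(f(f(p, q, p), g(p, n, p), n)) = 1 + max(1, 1, 0) = 2
depth(f(n, q, p)) = 1 + max(0, 0, 0) = 1
depth(f(f(f(q, p, n), f(p, p, n), p), f(f(p, q, p), g(p, n, p), n), f(n, q, p))) = 1 + max(2, 2, 1) = 3
depth(f(q, q, q)) = 1 + max(0, 0, 0) = 1
depth(g(f(n, q, p), p, f(q, q, q))) = 1 + max(1, 0, 1) = 2
depth(f(q, n, p)) = 1 + max(0, 0, 0) = 1
depth(g(p, p, q)) = 1 + max(0, 0, 0) = 1
depth(f(f(q, n, p), g(p, p, q), g(p, n, p))) = 1 + max(1, 1, 1) = 2
depth(g(q, n, f(n, q, p))) = 1 + max(0, 0, 1) = 2
depth(g(f(f(q, n, p), g(p, p, q), g(p, n, p)), p, g(q, n, f(n, q, p)))) = 1 + max(2, 0, 2) = 3
depth(f(n, n, n)) = 1 + max(0, 0, 0) = 1
depth(g(q, n, p)) = 1 + max(0, 0, 0) = 1
depth(f(n, n, q)) = 1 + max(0, 0, 0) = 1
depth(g(f(n, n, n), g(q, n, p), f(n, n, q))) = 1 + max(1, 1, 1) = 2
depth(f(p, q, n)) = 1 + max(0, 0, 0) = 1
depth(f(p, n, q)) = 1 + max(0, 0, 0) = 1
depth(g(p, f(p, n, q), n)) = 1 + max(0, 1, 0) = 2
depth(g(g(f(n, n, n), g(q, n, p), f(n, n, q)), f(p, q, n), g(p, f(p, n, q), n))) = 1 + max(2, 1, 2) = 3
depth(g(g(f(f(q, n, p), g(p, p, q), g(p, n, p)), p, g(q, n, f(n, q, p))), g(g(f(n, n, n), g(q, n, p), f(n, n, q)), f(p, q, n), g(p, f(p, n, q), n)), g(p, p, q))) = 1 + max(3, 3, 1) = 4
depth(g(f(f(f(q, p, n), f(p, p, n), p), f(f(p, q, p), g(p, n, p), n), f(n, q, p)), g(f(n, q, p), p, f(q, q, q)), g(g(f(f(q, n, p), g(p, p, q), g(p, n, p)), p, g(q, n, f(n, q, p))), g(g(f(n, n, n), g(q, n, p), f(n, n, q)), f(p, q, n), g(p, f(p, n, q), n)), g(p, p, q)))) = 1 + max(3, 2, 4) = 5
depth(f(q, p, q)) = 1 + max(0, 0, 0) = 1
depth(g(p, n, n)) = 1 + max(0, 0, 0) = 1
depth(f(g(p, n, n), n, q)) = 1 + max(1, 0, 0) = 2
depth(g(f(q, p, q), f(g(p, n, n), n, q), f(q, p, n))) = 1 + max(1, 2, 1) = 3
depth(f(q, p, p)) = 1 + max(0, 0, 0) = 1
depth(g(f(q, p, p), f(p, p, n), n)) = 1 + max(1, 1, 0) = 2
depth(f(n, g(f(q, p, q), f(g(p, n, n), n, q), f(q, p, n)), g(f(q, p, p), f(p, p, n), n))) = 1 + max(0, 3, 2) = 4
depth(g(n, q, p)) = 1 + max(0, 0, 0) = 1
depth(f(g(p, p, q), q, g(n, q, p))) = 1 + max(1, 0, 1) = 2
depth(g(g(p, p, q), f(g(p, p, q), q, g(n, q, p)), n)) = 1 + max(1, 2, 0) = 3
depth(f(p, q, q)) = 1 + max(0, 0, 0) = 1
depth(g(f(q, p, p), p, f(p, q, q))) = 1 + max(1, 0, 1) = 2
depth(g(p, q, n)) = 1 + max(0, 0, 0) = 1
depth(f(n, p, n)) = 1 + max(0, 0, 0) = 1
depth(g(q, p, q)) = 1 + max(0, 0, 0) = 1
depth(g(f(n, p, n), f(q, n, p), g(q, p, q))) = 1 + max(1, 1, 1) = 2
depth(g(n, p, q)) = 1 + max(0, 0, 0) = 1
depth(g(g(p, q, n), g(f(n, p, n), f(q, n, p), g(q, p, q)), g(n, p, q))) = 1 + max(1, 2, 1) = 3
depth(f(g(g(p, p, q), f(g(p, p, q), q, g(n, q, p)), n), g(f(q, p, p), p, f(p, q, q)), g(g(p, q, n), g(f(n, p, n), f(q, n, p), g(q, p, q)), g(n, p, q)))) = 1 + max(3, 2, 3) = 4
depth(g(q, f(n, g(f(q, p, q), f(g(p, n, n), n, q), f(q, p, n)), g(f(q, p, p), f(p, p, n), n)), f(g(g(p, p, q), f(g(p, p, q), q, g(n, q, p)), n), g(f(q, p, p), p, f(p, q, q)), g(g(p, q, n), g(f(n, p, n), f(q, n, p), g(q, p, q)), g(n, p, q))))) = 1 + max(0, 4, 4) = 5
depth(g(g(f(f(f(q, p, n), f(p, p, n), p), f(f(p, q, p), g(p, n, p), n), f(n, q, p)), g(f(n, q, p), p, f(q, q, q)), g(g(f(f(q, n, p), g(p, p, q), g(p, n, p)), p, g(q, n, f(n, q, p))), g(g(f(n, n, n), g(q, n, p), f(n, n, q)), f(p, q, n), g(p, f(p, n, q), n)), g(p, p, q))), q, g(q, f(n, g(f(q, p, q), f(g(p, n, n), n, q), f(q, p, n)), g(f(q, p, p), f(p, p, n), n)), f(g(g(p, p, q), f(g(p, p, q), q, g(n, q, p)), n), g(f(q, p, p), p, f(p, q, q)), g(g(p, q, n), g(f(n, p, n), f(q, n, p), g(q, p, q)), g(n, p, q)))))) = 1 + max(5, 0, 5) = 6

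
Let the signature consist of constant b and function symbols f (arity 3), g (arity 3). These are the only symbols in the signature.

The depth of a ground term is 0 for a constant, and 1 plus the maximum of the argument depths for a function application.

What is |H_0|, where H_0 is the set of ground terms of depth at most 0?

If N_k denotes the number of depth-≤k ground terms, the 1 constant gives N_0 = 1, and each function symbol of arity r contributes N_{k-1}^r new terms at level k: N_k = 1 + N_{k-1}^3 + N_{k-1}^3.
N_0 = 1
Explicitly: b.

1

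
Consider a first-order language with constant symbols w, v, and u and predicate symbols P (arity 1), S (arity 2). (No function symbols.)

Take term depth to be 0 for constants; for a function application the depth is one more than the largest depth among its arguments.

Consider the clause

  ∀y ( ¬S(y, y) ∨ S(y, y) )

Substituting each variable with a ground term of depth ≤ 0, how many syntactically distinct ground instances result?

Ground terms of depth ≤ 0:
  With no function symbols every ground term is a constant, so there are exactly 3 ground terms at every depth bound.
  N_0 = 3
So there are 3 ground terms available for substitution.
The body mentions the single quantified variable y; since ground terms form a free algebra, no two substitutions collapse to the same formula.
Number of ground instances = 3.

3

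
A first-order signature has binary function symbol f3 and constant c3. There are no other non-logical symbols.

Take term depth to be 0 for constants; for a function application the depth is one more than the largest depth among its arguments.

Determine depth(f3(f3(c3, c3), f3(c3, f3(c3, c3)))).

3

depth(f3(c3, c3)) = 1 + max(0, 0) = 1
depth(f3(c3, f3(c3, c3))) = 1 + max(0, 1) = 2
depth(f3(f3(c3, c3), f3(c3, f3(c3, c3)))) = 1 + max(1, 2) = 3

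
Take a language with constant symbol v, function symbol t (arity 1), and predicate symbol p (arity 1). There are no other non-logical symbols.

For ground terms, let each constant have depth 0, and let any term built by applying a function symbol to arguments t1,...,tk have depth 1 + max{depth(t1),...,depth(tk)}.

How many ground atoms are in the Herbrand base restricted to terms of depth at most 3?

4

First count ground terms of depth ≤ 3.
Let N_k = |{terms of depth ≤ k}|. Then N_0 = 1 and N_k = 1 + N_{k-1} for k ≥ 1 (one summand per function symbol, arity giving the exponent).
N_0 = 1
N_1 = 1 + 1 = 2
N_2 = 1 + 2 = 3
N_3 = 1 + 3 = 4
So |H| = 4.
A ground atom is a predicate applied to a tuple of terms from H, so the count is the sum over predicates of |H|^arity:
  p: 4
Total ground atoms: 4.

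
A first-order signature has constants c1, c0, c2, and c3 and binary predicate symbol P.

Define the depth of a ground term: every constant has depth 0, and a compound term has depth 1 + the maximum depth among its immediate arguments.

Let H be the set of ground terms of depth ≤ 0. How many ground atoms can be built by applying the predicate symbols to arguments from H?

16

First count ground terms of depth ≤ 0.
With no function symbols every ground term is a constant, so there are exactly 4 ground terms at every depth bound.
N_0 = 4
Explicitly: c1, c0, c2, c3.
So |H| = 4.
For each predicate symbol, the number of ground atoms is |H| raised to its arity; summing:
  P: 4^2 = 16
Total ground atoms: 16.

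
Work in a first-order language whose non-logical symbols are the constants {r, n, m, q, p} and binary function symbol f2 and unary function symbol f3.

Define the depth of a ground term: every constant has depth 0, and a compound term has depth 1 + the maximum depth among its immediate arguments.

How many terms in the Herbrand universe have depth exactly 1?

30

Write N_k for the number of ground terms of depth ≤ k. A term of depth ≤ k is either a constant or a function symbol applied to arguments of depth ≤ k−1, so N_k = 5 + N_{k-1}^2 + N_{k-1}.
N_0 = 5
N_1 = 5 + 5^2 + 5 = 35
Terms of depth exactly 1: N_1 − N_0 = 35 − 5 = 30.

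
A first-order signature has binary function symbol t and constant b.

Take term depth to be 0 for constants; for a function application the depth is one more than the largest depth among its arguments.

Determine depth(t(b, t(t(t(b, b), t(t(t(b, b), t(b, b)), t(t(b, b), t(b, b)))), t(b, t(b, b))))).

6

depth(t(b, b)) = 1 + max(0, 0) = 1
depth(t(t(b, b), t(b, b))) = 1 + max(1, 1) = 2
depth(t(t(t(b, b), t(b, b)), t(t(b, b), t(b, b)))) = 1 + max(2, 2) = 3
depth(t(t(b, b), t(t(t(b, b), t(b, b)), t(t(b, b), t(b, b))))) = 1 + max(1, 3) = 4
depth(t(b, t(b, b))) = 1 + max(0, 1) = 2
depth(t(t(t(b, b), t(t(t(b, b), t(b, b)), t(t(b, b), t(b, b)))), t(b, t(b, b)))) = 1 + max(4, 2) = 5
depth(t(b, t(t(t(b, b), t(t(t(b, b), t(b, b)), t(t(b, b), t(b, b)))), t(b, t(b, b))))) = 1 + max(0, 5) = 6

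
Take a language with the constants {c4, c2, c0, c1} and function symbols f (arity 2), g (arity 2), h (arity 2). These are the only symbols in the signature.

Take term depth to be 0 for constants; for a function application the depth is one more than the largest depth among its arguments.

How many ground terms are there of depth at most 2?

8116

Let N_k count ground terms of depth at most k. Each non-constant term of depth ≤ k is some function symbol applied to depth-≤(k−1) arguments, giving N_k = 4 + N_{k-1}^2 + N_{k-1}^2 + N_{k-1}^2.
N_0 = 4
N_1 = 4 + 4^2 + 4^2 + 4^2 = 52
N_2 = 4 + 52^2 + 52^2 + 52^2 = 8116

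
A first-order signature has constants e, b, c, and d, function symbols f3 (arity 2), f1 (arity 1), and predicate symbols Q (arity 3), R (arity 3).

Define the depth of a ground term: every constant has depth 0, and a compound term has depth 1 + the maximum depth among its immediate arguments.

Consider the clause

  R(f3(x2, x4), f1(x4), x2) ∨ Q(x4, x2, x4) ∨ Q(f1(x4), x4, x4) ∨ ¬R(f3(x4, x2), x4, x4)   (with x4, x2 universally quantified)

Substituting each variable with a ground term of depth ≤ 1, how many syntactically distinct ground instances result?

Ground terms of depth ≤ 1:
  Write N_k for the number of ground terms of depth ≤ k. A term of depth ≤ k is either a constant or a function symbol applied to arguments of depth ≤ k−1, so N_k = 4 + N_{k-1}^2 + N_{k-1}.
  N_0 = 4
  N_1 = 4 + 4^2 + 4 = 24
So there are 24 ground terms available for substitution.
The body mentions every one of the 2 quantified variables; since ground terms form a free algebra, no two substitutions collapse to the same formula.
Number of ground instances = 24^2 = 576.

576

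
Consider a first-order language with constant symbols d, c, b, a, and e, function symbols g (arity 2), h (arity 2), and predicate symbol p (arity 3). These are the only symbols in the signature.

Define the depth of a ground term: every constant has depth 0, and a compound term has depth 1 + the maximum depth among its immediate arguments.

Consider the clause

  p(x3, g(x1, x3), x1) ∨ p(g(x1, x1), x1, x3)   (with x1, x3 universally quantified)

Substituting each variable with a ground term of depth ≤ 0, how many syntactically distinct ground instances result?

25

Ground terms of depth ≤ 0:
  Let N_k count ground terms of depth at most k. Each non-constant term of depth ≤ k is some function symbol applied to depth-≤(k−1) arguments, giving N_k = 5 + N_{k-1}^2 + N_{k-1}^2.
  N_0 = 5
  Explicitly: d, c, b, a, e.
So there are 5 ground terms available for substitution.
The body mentions every one of the 2 quantified variables; since ground terms form a free algebra, no two substitutions collapse to the same formula.
Number of ground instances = 5^2 = 25.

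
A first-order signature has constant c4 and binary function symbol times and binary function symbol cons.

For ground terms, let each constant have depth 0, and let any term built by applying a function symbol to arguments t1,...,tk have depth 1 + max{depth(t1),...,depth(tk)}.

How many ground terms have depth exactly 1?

2

Let N_k = |{terms of depth ≤ k}|. Then N_0 = 1 and N_k = 1 + N_{k-1}^2 + N_{k-1}^2 for k ≥ 1 (one summand per function symbol, arity giving the exponent).
N_0 = 1
N_1 = 1 + 1^2 + 1^2 = 3
Terms of depth exactly 1: N_1 − N_0 = 3 − 1 = 2.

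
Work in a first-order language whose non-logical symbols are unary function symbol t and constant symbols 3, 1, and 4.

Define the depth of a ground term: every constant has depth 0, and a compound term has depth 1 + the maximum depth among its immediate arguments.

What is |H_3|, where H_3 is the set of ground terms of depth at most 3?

If N_k denotes the number of depth-≤k ground terms, the 3 constants give N_0 = 3, and each function symbol of arity r contributes N_{k-1}^r new terms at level k: N_k = 3 + N_{k-1}.
N_0 = 3
N_1 = 3 + 3 = 6
N_2 = 3 + 6 = 9
N_3 = 3 + 9 = 12
Explicitly: 3, 1, 4, t(3), t(1), t(4), t(t(3)), t(t(1)), t(t(4)), t(t(t(3))), t(t(t(1))), t(t(t(4))).

12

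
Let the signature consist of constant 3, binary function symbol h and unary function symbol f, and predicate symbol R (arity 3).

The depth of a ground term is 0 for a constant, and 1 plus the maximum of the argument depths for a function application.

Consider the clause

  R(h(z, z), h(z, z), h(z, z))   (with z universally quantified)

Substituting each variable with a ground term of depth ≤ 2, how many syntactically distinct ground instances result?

13

Ground terms of depth ≤ 2:
  If N_k denotes the number of depth-≤k ground terms, the 1 constant gives N_0 = 1, and each function symbol of arity r contributes N_{k-1}^r new terms at level k: N_k = 1 + N_{k-1}^2 + N_{k-1}.
  N_0 = 1
  N_1 = 1 + 1^2 + 1 = 3
  N_2 = 1 + 3^2 + 3 = 13
So there are 13 ground terms available for substitution.
The variable z ranges independently over the available ground terms, and distinct assignments produce distinct instances.
Number of ground instances = 13.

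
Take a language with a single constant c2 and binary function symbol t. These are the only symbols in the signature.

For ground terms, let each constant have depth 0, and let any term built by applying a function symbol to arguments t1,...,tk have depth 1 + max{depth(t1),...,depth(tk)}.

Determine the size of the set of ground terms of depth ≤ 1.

Count level by level. With function symbols t/2, the terms of depth ≤ k are the 1 constant together with each function applied to depth-≤(k−1) tuples, so N_k = 1 + N_{k-1}^2.
N_0 = 1
N_1 = 1 + 1^2 = 2

2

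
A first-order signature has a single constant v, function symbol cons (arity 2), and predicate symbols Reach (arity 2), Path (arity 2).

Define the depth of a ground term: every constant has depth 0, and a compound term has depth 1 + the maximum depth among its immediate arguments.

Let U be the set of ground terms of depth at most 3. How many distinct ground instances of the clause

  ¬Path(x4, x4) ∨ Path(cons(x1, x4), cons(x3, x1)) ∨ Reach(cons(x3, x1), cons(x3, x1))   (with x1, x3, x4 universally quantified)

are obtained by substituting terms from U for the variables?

17576

Ground terms of depth ≤ 3:
  Count level by level. With function symbols cons/2, the terms of depth ≤ k are the 1 constant together with each function applied to depth-≤(k−1) tuples, so N_k = 1 + N_{k-1}^2.
  N_0 = 1
  N_1 = 1 + 1^2 = 2
  N_2 = 1 + 2^2 = 5
  N_3 = 1 + 5^2 = 26
So there are 26 ground terms available for substitution.
The body mentions every one of the 3 quantified variables; since ground terms form a free algebra, no two substitutions collapse to the same formula.
Number of ground instances = 26^3 = 17576.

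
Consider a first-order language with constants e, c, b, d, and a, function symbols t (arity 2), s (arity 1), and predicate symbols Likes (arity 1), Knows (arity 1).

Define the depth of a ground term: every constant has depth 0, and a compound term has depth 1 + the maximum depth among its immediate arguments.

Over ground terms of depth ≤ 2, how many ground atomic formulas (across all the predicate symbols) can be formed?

First count ground terms of depth ≤ 2.
Count level by level. With function symbols t/2, s/1, the terms of depth ≤ k are the 5 constants together with each function applied to depth-≤(k−1) tuples, so N_k = 5 + N_{k-1}^2 + N_{k-1}.
N_0 = 5
N_1 = 5 + 5^2 + 5 = 35
N_2 = 5 + 35^2 + 35 = 1265
So |H| = 1265.
A ground atom is a predicate applied to a tuple of terms from H, so the count is the sum over predicates of |H|^arity:
  Likes: 1265;  Knows: 1265
Total ground atoms: 1265 + 1265 = 2530.

2530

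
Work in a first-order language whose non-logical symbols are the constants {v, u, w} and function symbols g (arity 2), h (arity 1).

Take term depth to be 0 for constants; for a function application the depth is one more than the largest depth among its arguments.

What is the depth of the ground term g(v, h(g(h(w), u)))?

depth(h(w)) = 1 + depth(w) = 1 + 0 = 1
depth(g(h(w), u)) = 1 + max(1, 0) = 2
depth(h(g(h(w), u))) = 1 + depth(g(h(w), u)) = 1 + 2 = 3
depth(g(v, h(g(h(w), u)))) = 1 + max(0, 3) = 4

4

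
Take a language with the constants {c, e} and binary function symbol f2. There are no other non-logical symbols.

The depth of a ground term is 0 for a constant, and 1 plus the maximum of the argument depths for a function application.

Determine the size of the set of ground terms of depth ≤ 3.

1446

Let N_k count ground terms of depth at most k. Each non-constant term of depth ≤ k is some function symbol applied to depth-≤(k−1) arguments, giving N_k = 2 + N_{k-1}^2.
N_0 = 2
N_1 = 2 + 2^2 = 6
N_2 = 2 + 6^2 = 38
N_3 = 2 + 38^2 = 1446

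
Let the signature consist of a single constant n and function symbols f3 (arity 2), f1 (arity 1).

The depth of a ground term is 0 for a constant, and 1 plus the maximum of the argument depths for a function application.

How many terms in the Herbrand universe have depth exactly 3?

170

Let N_k = |{terms of depth ≤ k}|. Then N_0 = 1 and N_k = 1 + N_{k-1}^2 + N_{k-1} for k ≥ 1 (one summand per function symbol, arity giving the exponent).
N_0 = 1
N_1 = 1 + 1^2 + 1 = 3
N_2 = 1 + 3^2 + 3 = 13
N_3 = 1 + 13^2 + 13 = 183
Terms of depth exactly 3: N_3 − N_2 = 183 − 13 = 170.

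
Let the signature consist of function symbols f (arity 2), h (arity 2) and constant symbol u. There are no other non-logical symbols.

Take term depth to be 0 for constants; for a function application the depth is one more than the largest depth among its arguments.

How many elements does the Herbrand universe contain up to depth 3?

Write N_k for the number of ground terms of depth ≤ k. A term of depth ≤ k is either a constant or a function symbol applied to arguments of depth ≤ k−1, so N_k = 1 + N_{k-1}^2 + N_{k-1}^2.
N_0 = 1
N_1 = 1 + 1^2 + 1^2 = 3
N_2 = 1 + 3^2 + 3^2 = 19
N_3 = 1 + 19^2 + 19^2 = 723

723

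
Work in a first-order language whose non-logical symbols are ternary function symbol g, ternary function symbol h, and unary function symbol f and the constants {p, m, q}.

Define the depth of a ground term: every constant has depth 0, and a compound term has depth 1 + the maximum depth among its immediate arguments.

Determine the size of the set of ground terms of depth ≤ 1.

60

Count level by level. With function symbols g/3, h/3, f/1, the terms of depth ≤ k are the 3 constants together with each function applied to depth-≤(k−1) tuples, so N_k = 3 + N_{k-1}^3 + N_{k-1}^3 + N_{k-1}.
N_0 = 3
N_1 = 3 + 3^3 + 3^3 + 3 = 60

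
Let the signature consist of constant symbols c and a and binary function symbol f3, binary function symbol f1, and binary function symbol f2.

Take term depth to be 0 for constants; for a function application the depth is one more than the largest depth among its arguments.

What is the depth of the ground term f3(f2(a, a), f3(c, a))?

2

depth(f2(a, a)) = 1 + max(0, 0) = 1
depth(f3(c, a)) = 1 + max(0, 0) = 1
depth(f3(f2(a, a), f3(c, a))) = 1 + max(1, 1) = 2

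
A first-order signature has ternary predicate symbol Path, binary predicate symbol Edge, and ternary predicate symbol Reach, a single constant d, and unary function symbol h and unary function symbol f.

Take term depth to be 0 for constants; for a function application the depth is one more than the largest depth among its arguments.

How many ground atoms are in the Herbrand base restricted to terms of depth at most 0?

3

First count ground terms of depth ≤ 0.
Write N_k for the number of ground terms of depth ≤ k. A term of depth ≤ k is either a constant or a function symbol applied to arguments of depth ≤ k−1, so N_k = 1 + N_{k-1} + N_{k-1}.
N_0 = 1
Explicitly: d.
So |H| = 1.
A ground atom is a predicate applied to a tuple of terms from H, so the count is the sum over predicates of |H|^arity:
  Path: 1^3 = 1;  Edge: 1^2 = 1;  Reach: 1^3 = 1
Total ground atoms: 1 + 1 + 1 = 3.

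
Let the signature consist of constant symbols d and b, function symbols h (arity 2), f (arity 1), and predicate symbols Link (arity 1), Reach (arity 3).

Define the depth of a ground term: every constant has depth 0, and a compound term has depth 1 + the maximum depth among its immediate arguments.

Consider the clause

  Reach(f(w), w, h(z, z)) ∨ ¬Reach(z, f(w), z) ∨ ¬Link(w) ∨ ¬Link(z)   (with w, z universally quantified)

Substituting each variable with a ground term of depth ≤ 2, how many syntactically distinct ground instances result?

Ground terms of depth ≤ 2:
  Let N_k count ground terms of depth at most k. Each non-constant term of depth ≤ k is some function symbol applied to depth-≤(k−1) arguments, giving N_k = 2 + N_{k-1}^2 + N_{k-1}.
  N_0 = 2
  N_1 = 2 + 2^2 + 2 = 8
  N_2 = 2 + 8^2 + 8 = 74
So there are 74 ground terms available for substitution.
Each of w, z ranges independently over the available ground terms, and distinct assignments produce distinct instances.
Number of ground instances = 74^2 = 5476.

5476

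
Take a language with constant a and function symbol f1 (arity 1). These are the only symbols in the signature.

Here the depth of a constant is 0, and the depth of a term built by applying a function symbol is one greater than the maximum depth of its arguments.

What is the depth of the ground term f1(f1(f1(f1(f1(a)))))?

depth(f1(a)) = 1 + depth(a) = 1 + 0 = 1
depth(f1(f1(a))) = 1 + depth(f1(a)) = 1 + 1 = 2
depth(f1(f1(f1(a)))) = 1 + depth(f1(f1(a))) = 1 + 2 = 3
depth(f1(f1(f1(f1(a))))) = 1 + depth(f1(f1(f1(a)))) = 1 + 3 = 4
depth(f1(f1(f1(f1(f1(a)))))) = 1 + depth(f1(f1(f1(f1(a))))) = 1 + 4 = 5

5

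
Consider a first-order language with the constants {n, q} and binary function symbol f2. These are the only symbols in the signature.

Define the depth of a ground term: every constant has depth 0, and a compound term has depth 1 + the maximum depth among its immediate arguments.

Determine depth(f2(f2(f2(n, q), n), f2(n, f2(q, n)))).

3

depth(f2(n, q)) = 1 + max(0, 0) = 1
depth(f2(f2(n, q), n)) = 1 + max(1, 0) = 2
depth(f2(q, n)) = 1 + max(0, 0) = 1
depth(f2(n, f2(q, n))) = 1 + max(0, 1) = 2
depth(f2(f2(f2(n, q), n), f2(n, f2(q, n)))) = 1 + max(2, 2) = 3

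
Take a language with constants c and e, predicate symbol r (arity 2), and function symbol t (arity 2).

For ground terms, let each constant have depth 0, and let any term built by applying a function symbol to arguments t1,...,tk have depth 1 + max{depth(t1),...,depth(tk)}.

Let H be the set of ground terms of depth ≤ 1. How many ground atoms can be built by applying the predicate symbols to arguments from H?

First count ground terms of depth ≤ 1.
Count level by level. With function symbols t/2, the terms of depth ≤ k are the 2 constants together with each function applied to depth-≤(k−1) tuples, so N_k = 2 + N_{k-1}^2.
N_0 = 2
N_1 = 2 + 2^2 = 6
Explicitly: c, e, t(c, c), t(c, e), t(e, c), t(e, e).
So |H| = 6.
Each predicate of arity r yields |H|^r ground atoms (one per choice of an r-tuple from H):
  r: 6^2 = 36
Total ground atoms: 36.

36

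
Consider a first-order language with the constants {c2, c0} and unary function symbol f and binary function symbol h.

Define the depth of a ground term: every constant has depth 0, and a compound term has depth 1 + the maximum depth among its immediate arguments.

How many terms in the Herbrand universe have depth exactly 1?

6

Let N_k = |{terms of depth ≤ k}|. Then N_0 = 2 and N_k = 2 + N_{k-1} + N_{k-1}^2 for k ≥ 1 (one summand per function symbol, arity giving the exponent).
N_0 = 2
N_1 = 2 + 2 + 2^2 = 8
Terms of depth exactly 1: N_1 − N_0 = 8 − 2 = 6.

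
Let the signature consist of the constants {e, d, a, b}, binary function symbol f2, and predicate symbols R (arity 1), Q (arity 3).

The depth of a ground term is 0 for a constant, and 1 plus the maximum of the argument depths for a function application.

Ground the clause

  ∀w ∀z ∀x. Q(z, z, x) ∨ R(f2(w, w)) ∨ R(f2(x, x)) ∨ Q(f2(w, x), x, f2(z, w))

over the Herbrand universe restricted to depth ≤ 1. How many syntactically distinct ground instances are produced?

8000

Ground terms of depth ≤ 1:
  Write N_k for the number of ground terms of depth ≤ k. A term of depth ≤ k is either a constant or a function symbol applied to arguments of depth ≤ k−1, so N_k = 4 + N_{k-1}^2.
  N_0 = 4
  N_1 = 4 + 4^2 = 20
So there are 20 ground terms available for substitution.
Each of w, z, x ranges independently over the available ground terms, and distinct assignments produce distinct instances.
Number of ground instances = 20^3 = 8000.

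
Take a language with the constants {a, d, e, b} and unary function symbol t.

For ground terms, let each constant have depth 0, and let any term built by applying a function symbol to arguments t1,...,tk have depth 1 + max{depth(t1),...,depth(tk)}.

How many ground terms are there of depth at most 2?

Write N_k for the number of ground terms of depth ≤ k. A term of depth ≤ k is either a constant or a function symbol applied to arguments of depth ≤ k−1, so N_k = 4 + N_{k-1}.
N_0 = 4
N_1 = 4 + 4 = 8
N_2 = 4 + 8 = 12
Explicitly: a, d, e, b, t(a), t(d), t(e), t(b), t(t(a)), t(t(d)), t(t(e)), t(t(b)).

12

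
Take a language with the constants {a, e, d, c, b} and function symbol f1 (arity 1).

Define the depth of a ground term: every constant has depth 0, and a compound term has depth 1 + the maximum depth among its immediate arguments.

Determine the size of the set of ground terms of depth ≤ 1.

Count level by level. With function symbols f1/1, the terms of depth ≤ k are the 5 constants together with each function applied to depth-≤(k−1) tuples, so N_k = 5 + N_{k-1}.
N_0 = 5
N_1 = 5 + 5 = 10

10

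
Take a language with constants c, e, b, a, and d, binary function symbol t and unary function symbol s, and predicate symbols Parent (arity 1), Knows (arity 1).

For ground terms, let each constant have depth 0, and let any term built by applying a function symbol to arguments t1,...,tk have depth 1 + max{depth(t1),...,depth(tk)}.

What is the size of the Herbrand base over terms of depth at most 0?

10

First count ground terms of depth ≤ 0.
Let N_k = |{terms of depth ≤ k}|. Then N_0 = 5 and N_k = 5 + N_{k-1}^2 + N_{k-1} for k ≥ 1 (one summand per function symbol, arity giving the exponent).
N_0 = 5
Explicitly: c, e, b, a, d.
So |H| = 5.
Each predicate of arity r yields |H|^r ground atoms (one per choice of an r-tuple from H):
  Parent: 5;  Knows: 5
Total ground atoms: 5 + 5 = 10.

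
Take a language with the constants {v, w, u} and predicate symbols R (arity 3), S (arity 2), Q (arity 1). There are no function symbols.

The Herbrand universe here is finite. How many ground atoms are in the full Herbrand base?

39

With no function symbols, the Herbrand universe is just the 3 constants.
Ground atoms per predicate: R: 3^3 = 27, S: 3^2 = 9, Q: 3.
Herbrand base size = 27 + 9 + 3 = 39.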